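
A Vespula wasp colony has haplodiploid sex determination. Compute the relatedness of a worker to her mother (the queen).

0.5

One meiotic link between diploid queen and diploid daughter: r = 1/2.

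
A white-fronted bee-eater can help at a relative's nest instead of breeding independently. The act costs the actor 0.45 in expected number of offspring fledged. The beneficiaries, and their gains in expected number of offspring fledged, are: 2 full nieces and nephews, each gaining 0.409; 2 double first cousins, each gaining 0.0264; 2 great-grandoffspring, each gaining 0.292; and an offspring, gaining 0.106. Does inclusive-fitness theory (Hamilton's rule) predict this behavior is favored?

Hamilton's rule: the trait is favored when the sum of r·B over every recipient exceeds the actor's cost C.
r to a full niece or nephew = 0.25 (full aunt/uncle↔niece/nephew: two paths of length 3 through the shared grandparent pair: r = 2·(1/2)^3 = 1/4).
r to a double first cousin = 0.25 (double first cousins share both grandparent pairs — four paths of length 4: r = 4·(1/2)^4 = 1/4).
r to a great-grandoffspring = 0.125 (three parent–offspring links: r = (1/2)^3 = 1/8).
r to an offspring = 0.5 (one parent–offspring link: r = (1/2)^1 = 1/2).
Summing one r·B term per recipient: 2·0.25·0.409 + 2·0.25·0.0264 + 2·0.125·0.292 + 1·0.5·0.106 = 0.3437.
0.3437 < 0.45: the indirect benefit is less than the cost.

No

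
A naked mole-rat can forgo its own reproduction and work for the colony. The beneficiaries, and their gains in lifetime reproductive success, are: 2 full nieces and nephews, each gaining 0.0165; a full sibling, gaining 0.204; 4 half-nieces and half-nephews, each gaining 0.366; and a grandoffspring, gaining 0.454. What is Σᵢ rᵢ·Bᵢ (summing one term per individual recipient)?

0.40675

r to a full niece or nephew = 1/4 (full aunt/uncle↔niece/nephew: two paths of length 3 through the shared grandparent pair: r = 2·(1/2)^3 = 1/4).
r to a full sibling = 0.5 (full sibs share both parents — two paths of length 2: r = 2·(1/2)^2 = 1/2).
r to a half-niece or half-nephew = 1/8 (half-aunt/uncle↔niece/nephew: one path of length 3: r = (1/2)^3 = 1/8).
r to a grandoffspring = 1/4 (two parent–offspring links: r = (1/2)^2 = 1/4).
Summing one r·B term per recipient: 2·0.25·0.0165 + 1·0.5·0.204 + 4·0.125·0.366 + 1·0.25·0.454 = 0.40675.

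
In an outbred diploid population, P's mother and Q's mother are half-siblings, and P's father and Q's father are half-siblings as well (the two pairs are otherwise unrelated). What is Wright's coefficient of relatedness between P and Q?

Independent pedigree routes through distinct common ancestors add.
P and Q are related in two ways: half first cousins through their mothers (r = 1/16) and half first cousins through their fathers (r = 1/16).
r = 1/16 + 1/16 = 1/8 = 0.125.

0.125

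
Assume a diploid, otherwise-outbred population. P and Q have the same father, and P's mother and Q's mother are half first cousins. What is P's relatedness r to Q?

Independent pedigree routes through distinct common ancestors add.
P and Q are related in two ways: half-sibs through their shared father (r = 1/4) and half second cousins through their mothers (r = 1/64).
r = 1/4 + 1/64 = 17/64 = 0.265625.

0.265625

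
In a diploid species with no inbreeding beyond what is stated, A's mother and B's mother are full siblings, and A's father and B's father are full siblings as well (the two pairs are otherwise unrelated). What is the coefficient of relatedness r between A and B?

0.25

With two independent routes of shared ancestry, r is the sum of the two contributions.
A and B are related in two ways: first cousins through their mothers (r = 1/8) and first cousins through their fathers (r = 1/8) — i.e. double first cousins.
r = 1/8 + 1/8 = 1/4 = 0.25.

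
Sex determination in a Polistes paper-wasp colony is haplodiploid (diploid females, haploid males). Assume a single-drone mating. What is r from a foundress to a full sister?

Haplodiploid full sisters inherit their father's entire haploid genome identically (contributing 1/2) and on average half of their mother's contribution (1/2 · 1/2 = 1/4); r = 1/2 + 1/4 = 3/4.

0.75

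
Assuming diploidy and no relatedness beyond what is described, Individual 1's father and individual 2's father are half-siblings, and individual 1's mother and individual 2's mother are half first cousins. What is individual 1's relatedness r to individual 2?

Independent pedigree routes through distinct common ancestors add.
Individual 1 and individual 2 are related in two ways: half first cousins through their fathers (r = 1/16) and half second cousins through their mothers (r = 1/64).
r = 1/16 + 1/64 = 5/64 = 0.078125.

0.078125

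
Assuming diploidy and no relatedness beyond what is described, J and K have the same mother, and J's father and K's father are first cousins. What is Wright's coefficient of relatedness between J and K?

Independent pedigree routes through distinct common ancestors add.
J and K are related in two ways: half-sibs through their shared mother (r = 1/4) and second cousins through their fathers (r = 1/32).
r = 1/4 + 1/32 = 0.28125.

0.28125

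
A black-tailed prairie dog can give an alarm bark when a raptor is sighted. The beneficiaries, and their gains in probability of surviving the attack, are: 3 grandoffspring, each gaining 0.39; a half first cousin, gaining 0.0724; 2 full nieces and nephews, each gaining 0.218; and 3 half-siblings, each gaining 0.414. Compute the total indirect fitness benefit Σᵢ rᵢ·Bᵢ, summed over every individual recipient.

0.716525

r to a grandoffspring = 1/4 (two parent–offspring links: r = (1/2)^2 = 1/4).
r to a half first cousin = 1/16 (half first cousins share one grandparent — one path of length 4: r = (1/2)^4 = 1/16).
r to a full niece or nephew = 0.25 (full aunt/uncle↔niece/nephew: two paths of length 3 through the shared grandparent pair: r = 2·(1/2)^3 = 1/4).
r to a half-sibling = 0.25 (half-sibs share one parent — one path of length 2: r = (1/2)^2 = 1/4).
Summing one r·B term per recipient: 3·0.25·0.39 + 1·0.0625·0.0724 + 2·0.25·0.218 + 3·0.25·0.414 = 0.716525.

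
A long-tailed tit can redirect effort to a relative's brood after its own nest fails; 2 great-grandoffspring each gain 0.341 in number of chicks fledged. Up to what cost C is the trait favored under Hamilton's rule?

0.08525

r to a great-grandoffspring = 1/8 (three parent–offspring links: r = (1/2)^3 = 1/8).
Hamilton's rule: n·r·B > C, so the trait is favored while C < n·r·B = 2·0.125·0.341 = 0.08525.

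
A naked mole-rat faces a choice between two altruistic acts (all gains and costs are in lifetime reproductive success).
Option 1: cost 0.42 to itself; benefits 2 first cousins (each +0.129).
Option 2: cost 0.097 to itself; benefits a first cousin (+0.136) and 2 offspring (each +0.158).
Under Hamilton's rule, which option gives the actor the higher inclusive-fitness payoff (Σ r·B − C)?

Option 1: r to a first cousin = 0.125.
Option 1: Σ r·B − C = (2·0.125·0.129) − 0.42 = -0.38775.
Option 2: r to a first cousin = 0.125.
Option 2: r to an offspring = 0.5.
Option 2: Σ r·B − C = (1·0.125·0.136 + 2·0.5·0.158) − 0.097 = 0.078.
Option 2 has the higher net inclusive-fitness payoff.

Option 2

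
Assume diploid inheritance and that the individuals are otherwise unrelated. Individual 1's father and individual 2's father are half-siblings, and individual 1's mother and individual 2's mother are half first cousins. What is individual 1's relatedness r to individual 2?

Independent pedigree routes through distinct common ancestors add.
Individual 1 and individual 2 are related in two ways: half first cousins through their fathers (r = 1/16) and half second cousins through their mothers (r = 1/64).
r = 1/16 + 1/64 = 5/64 = 0.078125.

0.078125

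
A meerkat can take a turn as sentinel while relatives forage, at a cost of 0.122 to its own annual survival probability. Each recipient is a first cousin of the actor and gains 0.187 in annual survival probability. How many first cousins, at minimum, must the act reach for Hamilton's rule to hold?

6

r to a first cousin = 0.125 (first cousins share one grandparent pair — two paths of length 4: r = 2·(1/2)^4 = 1/8).
Hamilton's rule: n·r·B > C  ⇒  n > C/(r·B) = 0.122/(0.125·0.187) = 5.219.
The smallest integer exceeding 5.219 is 6.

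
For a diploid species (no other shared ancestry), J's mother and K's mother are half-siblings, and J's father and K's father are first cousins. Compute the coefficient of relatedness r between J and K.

Relatedness sums over independent paths through distinct common ancestors.
J and K are related in two ways: half first cousins through their mothers (r = 1/16) and second cousins through their fathers (r = 1/32).
r = 1/16 + 1/32 = 3/32 = 0.09375.

0.09375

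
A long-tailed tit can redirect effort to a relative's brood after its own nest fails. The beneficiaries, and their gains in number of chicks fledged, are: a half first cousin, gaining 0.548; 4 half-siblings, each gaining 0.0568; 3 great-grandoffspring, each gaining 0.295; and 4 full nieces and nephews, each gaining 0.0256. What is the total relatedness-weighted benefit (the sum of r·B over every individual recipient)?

0.227275

r to a half first cousin = 0.0625 (half first cousins share one grandparent — one path of length 4: r = (1/2)^4 = 1/16).
r to a half-sibling = 0.25 (half-sibs share one parent — one path of length 2: r = (1/2)^2 = 1/4).
r to a great-grandoffspring = 0.125 (three parent–offspring links: r = (1/2)^3 = 1/8).
r to a full niece or nephew = 0.25 (full aunt/uncle↔niece/nephew: two paths of length 3 through the shared grandparent pair: r = 2·(1/2)^3 = 1/4).
Summing one r·B term per recipient: 1·0.0625·0.548 + 4·0.25·0.0568 + 3·0.125·0.295 + 4·0.25·0.0256 = 0.227275.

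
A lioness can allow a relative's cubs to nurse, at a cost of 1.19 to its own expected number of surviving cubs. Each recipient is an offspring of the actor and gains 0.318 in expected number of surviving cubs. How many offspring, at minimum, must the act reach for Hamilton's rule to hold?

r to an offspring = 1/2 (one parent–offspring link: r = (1/2)^1 = 1/2).
Hamilton's rule: n·r·B > C  ⇒  n > C/(r·B) = 1.19/(0.5·0.318) = 7.484.
The smallest integer exceeding 7.484 is 8.

8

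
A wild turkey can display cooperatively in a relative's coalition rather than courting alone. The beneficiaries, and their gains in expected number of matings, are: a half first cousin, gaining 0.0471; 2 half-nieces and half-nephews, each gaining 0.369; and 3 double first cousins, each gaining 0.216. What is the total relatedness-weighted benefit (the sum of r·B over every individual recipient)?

0.25719375

r to a half first cousin = 1/16 (half first cousins share one grandparent — one path of length 4: r = (1/2)^4 = 1/16).
r to a half-niece or half-nephew = 0.125 (half-aunt/uncle↔niece/nephew: one path of length 3: r = (1/2)^3 = 1/8).
r to a double first cousin = 1/4 (double first cousins share both grandparent pairs — four paths of length 4: r = 4·(1/2)^4 = 1/4).
Summing one r·B term per recipient: 1·0.0625·0.0471 + 2·0.125·0.369 + 3·0.25·0.216 = 0.25719375.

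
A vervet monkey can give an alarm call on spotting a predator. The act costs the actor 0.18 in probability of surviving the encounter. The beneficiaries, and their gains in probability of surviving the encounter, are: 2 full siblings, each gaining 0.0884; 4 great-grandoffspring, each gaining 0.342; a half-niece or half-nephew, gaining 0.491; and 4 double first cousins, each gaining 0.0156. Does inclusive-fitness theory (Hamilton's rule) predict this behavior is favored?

Hamilton's rule: the trait is favored when the sum of r·B over every recipient exceeds the actor's cost C.
r to a full sibling = 0.5 (full sibs share both parents — two paths of length 2: r = 2·(1/2)^2 = 1/2).
r to a great-grandoffspring = 1/8 (three parent–offspring links: r = (1/2)^3 = 1/8).
r to a half-niece or half-nephew = 1/8 (half-aunt/uncle↔niece/nephew: one path of length 3: r = (1/2)^3 = 1/8).
r to a double first cousin = 1/4 (double first cousins share both grandparent pairs — four paths of length 4: r = 4·(1/2)^4 = 1/4).
Summing one r·B term per recipient: 2·0.5·0.0884 + 4·0.125·0.342 + 1·0.125·0.491 + 4·0.25·0.0156 = 0.336375.
0.336375 > 0.18: the indirect benefit exceeds the cost.

Yes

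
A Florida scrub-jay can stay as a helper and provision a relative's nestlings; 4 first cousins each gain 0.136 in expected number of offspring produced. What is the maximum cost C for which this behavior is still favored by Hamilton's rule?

r to a first cousin = 0.125 (first cousins share one grandparent pair — two paths of length 4: r = 2·(1/2)^4 = 1/8).
Hamilton's rule: n·r·B > C, so the trait is favored while C < n·r·B = 4·0.125·0.136 = 0.068.

0.068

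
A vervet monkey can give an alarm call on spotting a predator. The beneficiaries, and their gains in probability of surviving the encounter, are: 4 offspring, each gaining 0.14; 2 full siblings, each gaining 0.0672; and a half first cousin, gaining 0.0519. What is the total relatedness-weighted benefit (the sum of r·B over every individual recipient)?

0.35044375

r to an offspring = 1/2 (one parent–offspring link: r = (1/2)^1 = 1/2).
r to a full sibling = 1/2 (full sibs share both parents — two paths of length 2: r = 2·(1/2)^2 = 1/2).
r to a half first cousin = 0.0625 (half first cousins share one grandparent — one path of length 4: r = (1/2)^4 = 1/16).
Summing one r·B term per recipient: 4·0.5·0.14 + 2·0.5·0.0672 + 1·0.0625·0.0519 = 0.35044375.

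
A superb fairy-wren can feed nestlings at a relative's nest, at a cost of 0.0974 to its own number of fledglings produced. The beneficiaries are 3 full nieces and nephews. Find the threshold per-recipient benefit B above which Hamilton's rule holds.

0.1299

r to a full niece or nephew = 1/4 (full aunt/uncle↔niece/nephew: two paths of length 3 through the shared grandparent pair: r = 2·(1/2)^3 = 1/4).
Hamilton's rule with n recipients of equal r: n·r·B > C, so B > C/(n·r) = 0.0974/(3·0.25) = 0.1299.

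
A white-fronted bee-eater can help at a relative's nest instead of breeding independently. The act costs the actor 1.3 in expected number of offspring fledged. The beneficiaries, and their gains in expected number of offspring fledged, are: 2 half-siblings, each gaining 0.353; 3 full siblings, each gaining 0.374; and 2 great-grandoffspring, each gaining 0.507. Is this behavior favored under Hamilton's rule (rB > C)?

Hamilton's rule: the trait is favored when the sum of r·B over every recipient exceeds the actor's cost C.
r to a half-sibling = 1/4 (half-sibs share one parent — one path of length 2: r = (1/2)^2 = 1/4).
r to a full sibling = 1/2 (full sibs share both parents — two paths of length 2: r = 2·(1/2)^2 = 1/2).
r to a great-grandoffspring = 1/8 (three parent–offspring links: r = (1/2)^3 = 1/8).
Summing one r·B term per recipient: 2·0.25·0.353 + 3·0.5·0.374 + 2·0.125·0.507 = 0.86425.
0.86425 < 1.3: the indirect benefit is less than the cost.

No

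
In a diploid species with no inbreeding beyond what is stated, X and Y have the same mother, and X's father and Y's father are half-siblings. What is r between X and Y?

0.3125

Relatedness sums over independent paths through distinct common ancestors.
X and Y are related in two ways: half-sibs through their shared mother (r = 1/4) and half first cousins through their fathers (r = 1/16).
r = 1/4 + 1/16 = 0.3125.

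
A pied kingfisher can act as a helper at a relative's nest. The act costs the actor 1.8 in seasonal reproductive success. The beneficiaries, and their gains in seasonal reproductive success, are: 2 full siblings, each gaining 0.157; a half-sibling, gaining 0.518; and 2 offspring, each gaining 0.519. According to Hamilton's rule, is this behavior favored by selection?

Hamilton's rule: the trait is favored when the sum of r·B over every recipient exceeds the actor's cost C.
r to a full sibling = 0.5 (full sibs share both parents — two paths of length 2: r = 2·(1/2)^2 = 1/2).
r to a half-sibling = 0.25 (half-sibs share one parent — one path of length 2: r = (1/2)^2 = 1/4).
r to an offspring = 1/2 (one parent–offspring link: r = (1/2)^1 = 1/2).
Summing one r·B term per recipient: 2·0.5·0.157 + 1·0.25·0.518 + 2·0.5·0.519 = 0.8055.
0.8055 < 1.8: the indirect benefit is less than the cost.

No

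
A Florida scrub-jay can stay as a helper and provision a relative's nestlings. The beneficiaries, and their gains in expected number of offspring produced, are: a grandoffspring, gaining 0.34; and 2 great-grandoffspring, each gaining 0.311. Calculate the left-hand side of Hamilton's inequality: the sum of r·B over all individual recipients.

r to a grandoffspring = 0.25 (two parent–offspring links: r = (1/2)^2 = 1/4).
r to a great-grandoffspring = 1/8 (three parent–offspring links: r = (1/2)^3 = 1/8).
Summing one r·B term per recipient: 1·0.25·0.34 + 2·0.125·0.311 = 0.16275.

0.16275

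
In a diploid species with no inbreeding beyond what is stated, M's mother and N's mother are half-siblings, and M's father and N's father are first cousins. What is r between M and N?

0.09375

Wright's path rule: contributions from independent ancestry routes add.
M and N are related in two ways: half first cousins through their mothers (r = 1/16) and second cousins through their fathers (r = 1/32).
r = 1/16 + 1/32 = 0.09375.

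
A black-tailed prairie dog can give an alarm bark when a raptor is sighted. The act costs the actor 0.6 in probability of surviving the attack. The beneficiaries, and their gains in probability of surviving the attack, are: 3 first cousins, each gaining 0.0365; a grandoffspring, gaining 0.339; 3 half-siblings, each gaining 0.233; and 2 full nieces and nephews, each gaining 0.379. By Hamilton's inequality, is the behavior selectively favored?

No

Hamilton's rule: the trait is favored when the sum of r·B over every recipient exceeds the actor's cost C.
r to a first cousin = 0.125 (first cousins share one grandparent pair — two paths of length 4: r = 2·(1/2)^4 = 1/8).
r to a grandoffspring = 0.25 (two parent–offspring links: r = (1/2)^2 = 1/4).
r to a half-sibling = 1/4 (half-sibs share one parent — one path of length 2: r = (1/2)^2 = 1/4).
r to a full niece or nephew = 1/4 (full aunt/uncle↔niece/nephew: two paths of length 3 through the shared grandparent pair: r = 2·(1/2)^3 = 1/4).
Summing one r·B term per recipient: 3·0.125·0.0365 + 1·0.25·0.339 + 3·0.25·0.233 + 2·0.25·0.379 = 0.4626875.
0.4626875 < 0.6: the indirect benefit is less than the cost.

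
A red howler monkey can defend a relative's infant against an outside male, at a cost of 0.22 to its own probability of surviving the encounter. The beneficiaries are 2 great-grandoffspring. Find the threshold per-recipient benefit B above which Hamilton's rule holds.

0.88

r to a great-grandoffspring = 1/8 (three parent–offspring links: r = (1/2)^3 = 1/8).
Hamilton's rule with n recipients of equal r: n·r·B > C, so B > C/(n·r) = 0.22/(2·0.125) = 0.88.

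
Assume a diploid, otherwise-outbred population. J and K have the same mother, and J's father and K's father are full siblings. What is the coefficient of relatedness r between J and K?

0.375

With two independent routes of shared ancestry, r is the sum of the two contributions.
J and K are related in two ways: half-sibs through their shared mother (r = 1/4) and first cousins through their fathers (r = 1/8).
r = 1/4 + 1/8 = 0.375.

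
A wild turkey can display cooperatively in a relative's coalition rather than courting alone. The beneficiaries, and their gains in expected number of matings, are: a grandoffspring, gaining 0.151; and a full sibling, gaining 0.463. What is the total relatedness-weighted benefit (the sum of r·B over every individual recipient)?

r to a grandoffspring = 0.25 (two parent–offspring links: r = (1/2)^2 = 1/4).
r to a full sibling = 1/2 (full sibs share both parents — two paths of length 2: r = 2·(1/2)^2 = 1/2).
Summing one r·B term per recipient: 1·0.25·0.151 + 1·0.5·0.463 = 0.26925.

0.26925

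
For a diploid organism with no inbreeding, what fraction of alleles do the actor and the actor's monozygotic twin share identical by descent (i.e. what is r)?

Each parent–offspring link contributes a factor of 1/2, and independent paths through distinct common ancestors add.
Monozygotic twins share every allele identical by descent: r = 1.

1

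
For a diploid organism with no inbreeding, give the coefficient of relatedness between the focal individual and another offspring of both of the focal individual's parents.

0.5

Each parent–offspring link contributes a factor of 1/2, and independent paths through distinct common ancestors add.
Full sibs share both parents — two paths of length 2: r = 2·(1/2)^2 = 1/2.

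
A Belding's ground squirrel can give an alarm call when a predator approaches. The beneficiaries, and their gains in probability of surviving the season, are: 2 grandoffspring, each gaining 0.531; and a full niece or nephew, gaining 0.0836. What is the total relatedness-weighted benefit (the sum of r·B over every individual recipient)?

r to a grandoffspring = 1/4 (two parent–offspring links: r = (1/2)^2 = 1/4).
r to a full niece or nephew = 0.25 (full aunt/uncle↔niece/nephew: two paths of length 3 through the shared grandparent pair: r = 2·(1/2)^3 = 1/4).
Summing one r·B term per recipient: 2·0.25·0.531 + 1·0.25·0.0836 = 0.2864.

0.2864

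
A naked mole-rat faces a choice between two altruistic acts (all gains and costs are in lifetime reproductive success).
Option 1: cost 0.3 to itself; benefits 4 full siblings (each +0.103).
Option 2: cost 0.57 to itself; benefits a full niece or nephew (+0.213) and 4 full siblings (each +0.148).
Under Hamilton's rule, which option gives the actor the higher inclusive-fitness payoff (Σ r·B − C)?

Option 1

Option 1: r to a full sibling = 0.5.
Option 1: Σ r·B − C = (4·0.5·0.103) − 0.3 = -0.094.
Option 2: r to a full niece or nephew = 0.25.
Option 2: r to a full sibling = 0.5.
Option 2: Σ r·B − C = (1·0.25·0.213 + 4·0.5·0.148) − 0.57 = -0.22075.
Option 1 has the higher net inclusive-fitness payoff.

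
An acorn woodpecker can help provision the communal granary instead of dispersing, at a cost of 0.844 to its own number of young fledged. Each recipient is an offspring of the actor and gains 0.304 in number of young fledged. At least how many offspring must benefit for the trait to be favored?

6

r to an offspring = 0.5 (one parent–offspring link: r = (1/2)^1 = 1/2).
Hamilton's rule: n·r·B > C  ⇒  n > C/(r·B) = 0.844/(0.5·0.304) = 5.553.
The smallest integer exceeding 5.553 is 6.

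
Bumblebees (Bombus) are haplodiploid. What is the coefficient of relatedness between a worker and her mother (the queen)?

One meiotic link between diploid queen and diploid daughter: r = 1/2.

0.5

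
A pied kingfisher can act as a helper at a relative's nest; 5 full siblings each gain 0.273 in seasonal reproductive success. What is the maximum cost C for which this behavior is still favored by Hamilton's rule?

0.6825

r to a full sibling = 0.5 (full sibs share both parents — two paths of length 2: r = 2·(1/2)^2 = 1/2).
Hamilton's rule: n·r·B > C, so the trait is favored while C < n·r·B = 5·0.5·0.273 = 0.6825.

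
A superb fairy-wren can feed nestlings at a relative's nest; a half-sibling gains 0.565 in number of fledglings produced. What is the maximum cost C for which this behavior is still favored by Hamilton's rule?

r to a half-sibling = 1/4 (half-sibs share one parent — one path of length 2: r = (1/2)^2 = 1/4).
Hamilton's rule: n·r·B > C, so the trait is favored while C < n·r·B = 1·0.25·0.565 = 0.14125.

0.14125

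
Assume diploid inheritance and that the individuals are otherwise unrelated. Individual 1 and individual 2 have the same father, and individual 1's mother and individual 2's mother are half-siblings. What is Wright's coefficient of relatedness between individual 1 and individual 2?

0.3125

Wright's path rule: contributions from independent ancestry routes add.
Individual 1 and individual 2 are related in two ways: half-sibs through their shared father (r = 1/4) and half first cousins through their mothers (r = 1/16).
r = 1/4 + 1/16 = 5/16 = 0.3125.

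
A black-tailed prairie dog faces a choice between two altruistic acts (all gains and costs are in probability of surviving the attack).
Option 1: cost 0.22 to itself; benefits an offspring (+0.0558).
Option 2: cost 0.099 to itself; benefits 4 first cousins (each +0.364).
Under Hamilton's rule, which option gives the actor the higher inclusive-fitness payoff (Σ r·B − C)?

Option 1: r to an offspring = 0.5.
Option 1: Σ r·B − C = (1·0.5·0.0558) − 0.22 = -0.1921.
Option 2: r to a first cousin = 0.125.
Option 2: Σ r·B − C = (4·0.125·0.364) − 0.099 = 0.083.
Option 2 has the higher net inclusive-fitness payoff.

Option 2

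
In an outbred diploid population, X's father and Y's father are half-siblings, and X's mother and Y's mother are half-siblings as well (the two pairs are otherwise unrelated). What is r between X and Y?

With two independent routes of shared ancestry, r is the sum of the two contributions.
X and Y are related in two ways: half first cousins through their fathers (r = 1/16) and half first cousins through their mothers (r = 1/16).
r = 1/16 + 1/16 = 1/8 = 0.125.

0.125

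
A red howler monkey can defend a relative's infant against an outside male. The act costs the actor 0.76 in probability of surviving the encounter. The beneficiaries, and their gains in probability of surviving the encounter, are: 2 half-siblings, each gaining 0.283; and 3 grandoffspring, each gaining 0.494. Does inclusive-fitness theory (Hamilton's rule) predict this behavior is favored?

No

Hamilton's rule: the trait is favored when the sum of r·B over every recipient exceeds the actor's cost C.
r to a half-sibling = 1/4 (half-sibs share one parent — one path of length 2: r = (1/2)^2 = 1/4).
r to a grandoffspring = 1/4 (two parent–offspring links: r = (1/2)^2 = 1/4).
Summing one r·B term per recipient: 2·0.25·0.283 + 3·0.25·0.494 = 0.512.
0.512 < 0.76: the indirect benefit is less than the cost.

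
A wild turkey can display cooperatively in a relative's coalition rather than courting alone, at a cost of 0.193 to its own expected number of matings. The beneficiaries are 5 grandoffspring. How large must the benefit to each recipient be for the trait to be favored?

0.1544

r to a grandoffspring = 1/4 (two parent–offspring links: r = (1/2)^2 = 1/4).
Hamilton's rule with n recipients of equal r: n·r·B > C, so B > C/(n·r) = 0.193/(5·0.25) = 0.1544.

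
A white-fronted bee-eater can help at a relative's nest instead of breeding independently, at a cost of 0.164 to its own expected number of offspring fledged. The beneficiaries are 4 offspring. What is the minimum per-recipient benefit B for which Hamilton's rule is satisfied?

r to an offspring = 0.5 (one parent–offspring link: r = (1/2)^1 = 1/2).
Hamilton's rule with n recipients of equal r: n·r·B > C, so B > C/(n·r) = 0.164/(4·0.5) = 0.082.

0.082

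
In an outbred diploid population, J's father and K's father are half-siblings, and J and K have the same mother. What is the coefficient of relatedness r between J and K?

0.3125

Relatedness sums over independent paths through distinct common ancestors.
J and K are related in two ways: half first cousins through their fathers (r = 1/16) and half-sibs through their shared mother (r = 1/4).
r = 1/16 + 1/4 = 5/16 = 0.3125.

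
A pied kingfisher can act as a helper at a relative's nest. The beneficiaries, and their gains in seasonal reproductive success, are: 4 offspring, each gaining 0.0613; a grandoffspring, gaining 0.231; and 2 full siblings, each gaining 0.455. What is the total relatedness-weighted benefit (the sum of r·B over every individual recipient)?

r to an offspring = 0.5 (one parent–offspring link: r = (1/2)^1 = 1/2).
r to a grandoffspring = 0.25 (two parent–offspring links: r = (1/2)^2 = 1/4).
r to a full sibling = 0.5 (full sibs share both parents — two paths of length 2: r = 2·(1/2)^2 = 1/2).
Summing one r·B term per recipient: 4·0.5·0.0613 + 1·0.25·0.231 + 2·0.5·0.455 = 0.63535.

0.63535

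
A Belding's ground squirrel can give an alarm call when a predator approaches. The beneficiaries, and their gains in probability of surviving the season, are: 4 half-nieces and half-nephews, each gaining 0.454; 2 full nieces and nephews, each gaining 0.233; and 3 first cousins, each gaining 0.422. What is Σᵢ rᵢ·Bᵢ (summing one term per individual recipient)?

0.50175

r to a half-niece or half-nephew = 1/8 (half-aunt/uncle↔niece/nephew: one path of length 3: r = (1/2)^3 = 1/8).
r to a full niece or nephew = 0.25 (full aunt/uncle↔niece/nephew: two paths of length 3 through the shared grandparent pair: r = 2·(1/2)^3 = 1/4).
r to a first cousin = 0.125 (first cousins share one grandparent pair — two paths of length 4: r = 2·(1/2)^4 = 1/8).
Summing one r·B term per recipient: 4·0.125·0.454 + 2·0.25·0.233 + 3·0.125·0.422 = 0.50175.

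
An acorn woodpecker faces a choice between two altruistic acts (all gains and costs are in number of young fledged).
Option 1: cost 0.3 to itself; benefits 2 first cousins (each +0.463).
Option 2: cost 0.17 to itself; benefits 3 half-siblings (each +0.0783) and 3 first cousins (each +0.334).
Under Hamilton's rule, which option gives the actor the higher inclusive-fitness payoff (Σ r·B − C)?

Option 1: r to a first cousin = 0.125.
Option 1: Σ r·B − C = (2·0.125·0.463) − 0.3 = -0.18425.
Option 2: r to a half-sibling = 0.25.
Option 2: r to a first cousin = 0.125.
Option 2: Σ r·B − C = (3·0.25·0.0783 + 3·0.125·0.334) − 0.17 = 0.013975.
Option 2 has the higher net inclusive-fitness payoff.

Option 2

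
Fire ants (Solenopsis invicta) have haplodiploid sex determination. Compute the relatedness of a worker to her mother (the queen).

One meiotic link between diploid queen and diploid daughter: r = 1/2.

0.5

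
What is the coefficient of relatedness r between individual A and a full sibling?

Each parent–offspring link contributes a factor of 1/2, and independent paths through distinct common ancestors add.
Full sibs share both parents — two paths of length 2: r = 2·(1/2)^2 = 1/2.

0.5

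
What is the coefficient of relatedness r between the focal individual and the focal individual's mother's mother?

Each parent–offspring link contributes a factor of 1/2, and independent paths through distinct common ancestors add.
Two parent–offspring links: r = (1/2)^2 = 1/4.

0.25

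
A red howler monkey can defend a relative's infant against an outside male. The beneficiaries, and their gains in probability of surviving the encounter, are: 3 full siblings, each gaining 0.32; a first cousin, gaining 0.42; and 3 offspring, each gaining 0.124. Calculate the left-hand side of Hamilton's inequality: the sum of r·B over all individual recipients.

r to a full sibling = 1/2 (full sibs share both parents — two paths of length 2: r = 2·(1/2)^2 = 1/2).
r to a first cousin = 1/8 (first cousins share one grandparent pair — two paths of length 4: r = 2·(1/2)^4 = 1/8).
r to an offspring = 0.5 (one parent–offspring link: r = (1/2)^1 = 1/2).
Summing one r·B term per recipient: 3·0.5·0.32 + 1·0.125·0.42 + 3·0.5·0.124 = 0.7185.

0.7185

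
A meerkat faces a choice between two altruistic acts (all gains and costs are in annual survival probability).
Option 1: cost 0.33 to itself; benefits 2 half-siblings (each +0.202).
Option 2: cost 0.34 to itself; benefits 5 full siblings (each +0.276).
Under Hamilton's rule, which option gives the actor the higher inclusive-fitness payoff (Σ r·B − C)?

Option 1: r to a half-sibling = 0.25.
Option 1: Σ r·B − C = (2·0.25·0.202) − 0.33 = -0.229.
Option 2: r to a full sibling = 0.5.
Option 2: Σ r·B − C = (5·0.5·0.276) − 0.34 = 0.35.
Option 2 has the higher net inclusive-fitness payoff.

Option 2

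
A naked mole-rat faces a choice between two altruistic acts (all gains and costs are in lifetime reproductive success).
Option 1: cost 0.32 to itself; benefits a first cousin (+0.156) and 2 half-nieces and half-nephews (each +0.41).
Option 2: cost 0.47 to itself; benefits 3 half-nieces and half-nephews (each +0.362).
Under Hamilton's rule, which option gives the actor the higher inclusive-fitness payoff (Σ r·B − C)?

Option 1: r to a first cousin = 0.125.
Option 1: r to a half-niece or half-nephew = 0.125.
Option 1: Σ r·B − C = (1·0.125·0.156 + 2·0.125·0.41) − 0.32 = -0.198.
Option 2: r to a half-niece or half-nephew = 0.125.
Option 2: Σ r·B − C = (3·0.125·0.362) − 0.47 = -0.33425.
Option 1 has the higher net inclusive-fitness payoff.

Option 1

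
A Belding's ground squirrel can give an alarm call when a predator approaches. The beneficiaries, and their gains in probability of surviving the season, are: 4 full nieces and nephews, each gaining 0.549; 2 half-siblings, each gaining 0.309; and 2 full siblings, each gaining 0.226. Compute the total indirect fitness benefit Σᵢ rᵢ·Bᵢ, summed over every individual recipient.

0.9295

r to a full niece or nephew = 1/4 (full aunt/uncle↔niece/nephew: two paths of length 3 through the shared grandparent pair: r = 2·(1/2)^3 = 1/4).
r to a half-sibling = 0.25 (half-sibs share one parent — one path of length 2: r = (1/2)^2 = 1/4).
r to a full sibling = 0.5 (full sibs share both parents — two paths of length 2: r = 2·(1/2)^2 = 1/2).
Summing one r·B term per recipient: 4·0.25·0.549 + 2·0.25·0.309 + 2·0.5·0.226 = 0.9295.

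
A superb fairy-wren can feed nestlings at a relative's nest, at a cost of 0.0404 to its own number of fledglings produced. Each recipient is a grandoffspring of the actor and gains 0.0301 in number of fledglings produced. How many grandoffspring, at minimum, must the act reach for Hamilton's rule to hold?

r to a grandoffspring = 0.25 (two parent–offspring links: r = (1/2)^2 = 1/4).
Hamilton's rule: n·r·B > C  ⇒  n > C/(r·B) = 0.0404/(0.25·0.0301) = 5.369.
The smallest integer exceeding 5.369 is 6.

6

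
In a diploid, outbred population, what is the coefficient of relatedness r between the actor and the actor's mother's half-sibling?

0.125

Each parent–offspring link contributes a factor of 1/2, and independent paths through distinct common ancestors add.
Half-aunt/uncle↔niece/nephew: one path of length 3: r = (1/2)^3 = 1/8.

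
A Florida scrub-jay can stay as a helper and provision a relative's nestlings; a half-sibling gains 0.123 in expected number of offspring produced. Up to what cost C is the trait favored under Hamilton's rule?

0.03075

r to a half-sibling = 0.25 (half-sibs share one parent — one path of length 2: r = (1/2)^2 = 1/4).
Hamilton's rule: n·r·B > C, so the trait is favored while C < n·r·B = 1·0.25·0.123 = 0.03075.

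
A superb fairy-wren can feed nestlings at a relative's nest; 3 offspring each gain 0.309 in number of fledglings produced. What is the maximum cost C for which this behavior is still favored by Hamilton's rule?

r to an offspring = 1/2 (one parent–offspring link: r = (1/2)^1 = 1/2).
Hamilton's rule: n·r·B > C, so the trait is favored while C < n·r·B = 3·0.5·0.309 = 0.4635.

0.4635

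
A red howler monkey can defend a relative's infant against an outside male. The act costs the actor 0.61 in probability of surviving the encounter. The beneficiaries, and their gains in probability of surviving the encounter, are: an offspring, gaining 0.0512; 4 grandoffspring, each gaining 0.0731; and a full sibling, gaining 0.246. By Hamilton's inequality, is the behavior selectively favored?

No

Hamilton's rule: the trait is favored when the sum of r·B over every recipient exceeds the actor's cost C.
r to an offspring = 1/2 (one parent–offspring link: r = (1/2)^1 = 1/2).
r to a grandoffspring = 1/4 (two parent–offspring links: r = (1/2)^2 = 1/4).
r to a full sibling = 0.5 (full sibs share both parents — two paths of length 2: r = 2·(1/2)^2 = 1/2).
Summing one r·B term per recipient: 1·0.5·0.0512 + 4·0.25·0.0731 + 1·0.5·0.246 = 0.2217.
0.2217 < 0.61: the indirect benefit is less than the cost.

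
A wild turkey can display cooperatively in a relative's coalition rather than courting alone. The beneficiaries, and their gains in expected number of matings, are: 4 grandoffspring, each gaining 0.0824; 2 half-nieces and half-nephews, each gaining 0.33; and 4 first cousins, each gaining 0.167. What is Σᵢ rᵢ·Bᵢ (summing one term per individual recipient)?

0.2484

r to a grandoffspring = 0.25 (two parent–offspring links: r = (1/2)^2 = 1/4).
r to a half-niece or half-nephew = 1/8 (half-aunt/uncle↔niece/nephew: one path of length 3: r = (1/2)^3 = 1/8).
r to a first cousin = 0.125 (first cousins share one grandparent pair — two paths of length 4: r = 2·(1/2)^4 = 1/8).
Summing one r·B term per recipient: 4·0.25·0.0824 + 2·0.125·0.33 + 4·0.125·0.167 = 0.2484.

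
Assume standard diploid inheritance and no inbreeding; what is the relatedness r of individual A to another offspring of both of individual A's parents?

Each parent–offspring link contributes a factor of 1/2, and independent paths through distinct common ancestors add.
Full sibs share both parents — two paths of length 2: r = 2·(1/2)^2 = 1/2.

0.5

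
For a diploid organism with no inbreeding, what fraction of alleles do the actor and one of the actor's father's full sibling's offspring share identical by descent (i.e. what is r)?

Each parent–offspring link contributes a factor of 1/2, and independent paths through distinct common ancestors add.
First cousins share one grandparent pair — two paths of length 4: r = 2·(1/2)^4 = 1/8.

0.125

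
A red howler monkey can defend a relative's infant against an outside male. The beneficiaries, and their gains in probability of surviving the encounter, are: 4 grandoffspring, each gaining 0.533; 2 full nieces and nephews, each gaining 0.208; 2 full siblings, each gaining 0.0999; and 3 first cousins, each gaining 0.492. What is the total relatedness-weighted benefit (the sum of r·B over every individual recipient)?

0.9214

r to a grandoffspring = 1/4 (two parent–offspring links: r = (1/2)^2 = 1/4).
r to a full niece or nephew = 1/4 (full aunt/uncle↔niece/nephew: two paths of length 3 through the shared grandparent pair: r = 2·(1/2)^3 = 1/4).
r to a full sibling = 0.5 (full sibs share both parents — two paths of length 2: r = 2·(1/2)^2 = 1/2).
r to a first cousin = 1/8 (first cousins share one grandparent pair — two paths of length 4: r = 2·(1/2)^4 = 1/8).
Summing one r·B term per recipient: 4·0.25·0.533 + 2·0.25·0.208 + 2·0.5·0.0999 + 3·0.125·0.492 = 0.9214.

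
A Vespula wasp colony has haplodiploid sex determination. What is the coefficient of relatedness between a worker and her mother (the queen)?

0.5

One meiotic link between diploid queen and diploid daughter: r = 1/2.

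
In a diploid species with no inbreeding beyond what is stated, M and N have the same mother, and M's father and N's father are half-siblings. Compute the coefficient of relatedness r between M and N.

0.3125

Independent pedigree routes through distinct common ancestors add.
M and N are related in two ways: half-sibs through their shared mother (r = 1/4) and half first cousins through their fathers (r = 1/16).
r = 1/4 + 1/16 = 0.3125.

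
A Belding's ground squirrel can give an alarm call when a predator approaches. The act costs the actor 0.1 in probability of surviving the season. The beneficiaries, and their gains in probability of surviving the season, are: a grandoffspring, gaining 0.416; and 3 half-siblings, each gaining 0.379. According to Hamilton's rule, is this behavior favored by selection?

Yes

Hamilton's rule: the trait is favored when the sum of r·B over every recipient exceeds the actor's cost C.
r to a grandoffspring = 1/4 (two parent–offspring links: r = (1/2)^2 = 1/4).
r to a half-sibling = 1/4 (half-sibs share one parent — one path of length 2: r = (1/2)^2 = 1/4).
Summing one r·B term per recipient: 1·0.25·0.416 + 3·0.25·0.379 = 0.38825.
0.38825 > 0.1: the indirect benefit exceeds the cost.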